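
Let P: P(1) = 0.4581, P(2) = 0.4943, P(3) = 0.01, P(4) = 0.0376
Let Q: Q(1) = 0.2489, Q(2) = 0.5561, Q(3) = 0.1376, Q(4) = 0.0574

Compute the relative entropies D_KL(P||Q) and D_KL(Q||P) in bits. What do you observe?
D_KL(P||Q) = 0.2584 bits, D_KL(Q||P) = 0.4309 bits. The two directions give different values (D_KL(Q||P) exceeds D_KL(P||Q) by 0.1725 bits): KL divergence is asymmetric.

D_KL(P||Q) = Σ P(x) log₂(P(x)/Q(x))

Computing term by term:
  P(1)·log₂(P(1)/Q(1)) = 0.4581·log₂(0.4581/0.2489) = 0.40317
  P(2)·log₂(P(2)/Q(2)) = 0.4943·log₂(0.4943/0.5561) = -0.08401
  P(3)·log₂(P(3)/Q(3)) = 0.01·log₂(0.01/0.1376) = -0.03782
  P(4)·log₂(P(4)/Q(4)) = 0.0376·log₂(0.0376/0.0574) = -0.02295

D_KL(P||Q) = 0.40317 - 0.08401 - 0.03782 - 0.02295 = 0.25839 ≈ 0.2584 bits

D_KL(Q||P) = Σ Q(x) log₂(Q(x)/P(x))

Computing term by term:
  Q(1)·log₂(Q(1)/P(1)) = 0.2489·log₂(0.2489/0.4581) = -0.21906
  Q(2)·log₂(Q(2)/P(2)) = 0.5561·log₂(0.5561/0.4943) = 0.09451
  Q(3)·log₂(Q(3)/P(3)) = 0.1376·log₂(0.1376/0.01) = 0.52046
  Q(4)·log₂(Q(4)/P(4)) = 0.0574·log₂(0.0574/0.0376) = 0.03503

D_KL(Q||P) = -0.21906 + 0.09451 + 0.52046 + 0.03503 = 0.43094 ≈ 0.4309 bits

These are NOT equal (difference: 0.1725 bits). KL divergence is asymmetric: D_KL(P||Q) ≠ D_KL(Q||P) in general.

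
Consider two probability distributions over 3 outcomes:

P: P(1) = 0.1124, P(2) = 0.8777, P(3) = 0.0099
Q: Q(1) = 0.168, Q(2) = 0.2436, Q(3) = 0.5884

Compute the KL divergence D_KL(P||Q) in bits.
1.4995 bits

D_KL(P||Q) = Σ P(x) log₂(P(x)/Q(x))

Computing term by term:
  P(1)·log₂(P(1)/Q(1)) = 0.1124·log₂(0.1124/0.168) = -0.06517
  P(2)·log₂(P(2)/Q(2)) = 0.8777·log₂(0.8777/0.2436) = 1.62305
  P(3)·log₂(P(3)/Q(3)) = 0.0099·log₂(0.0099/0.5884) = -0.05834

D_KL(P||Q) = -0.06517 + 1.62305 - 0.05834 = 1.49954 ≈ 1.4995 bits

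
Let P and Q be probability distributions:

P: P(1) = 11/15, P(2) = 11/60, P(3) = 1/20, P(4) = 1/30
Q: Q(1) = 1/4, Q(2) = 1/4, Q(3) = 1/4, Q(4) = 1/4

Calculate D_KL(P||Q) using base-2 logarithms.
0.8435 bits

D_KL(P||Q) = Σ P(x) log₂(P(x)/Q(x))

Computing term by term:
  P(1)·log₂(P(1)/Q(1)) = (11/15)·log₂((11/15)/(1/4)) = 1.13853
  P(2)·log₂(P(2)/Q(2)) = (11/60)·log₂((11/60)/(1/4)) = -0.08203
  P(3)·log₂(P(3)/Q(3)) = (1/20)·log₂((1/20)/(1/4)) = -0.11610
  P(4)·log₂(P(4)/Q(4)) = (1/30)·log₂((1/30)/(1/4)) = -0.09690

D_KL(P||Q) = 1.13853 - 0.08203 - 0.11610 - 0.09690 = 0.84350 ≈ 0.8435 bits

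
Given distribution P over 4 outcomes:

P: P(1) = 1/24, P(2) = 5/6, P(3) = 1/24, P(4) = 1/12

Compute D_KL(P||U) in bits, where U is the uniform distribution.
1.1000 bits

U(i) = 1/4 for all i

D_KL(P||U) = Σ P(x) log₂(P(x) / (1/4))
           = Σ P(x) log₂(P(x)) + log₂(4)
           = log₂(4) - H(P)

H(P) = -Σ P(x) log₂(P(x)):
  -P(1)·log₂(P(1)) = -(1/24)·log₂(1/24) = 0.19104
  -P(2)·log₂(P(2)) = -(5/6)·log₂(5/6) = 0.21920
  -P(3)·log₂(P(3)) = -(1/24)·log₂(1/24) = 0.19104
  -P(4)·log₂(P(4)) = -(1/12)·log₂(1/12) = 0.29875
H(P) = 0.19104 + 0.21920 + 0.19104 + 0.29875 = 0.90003 bits

log₂(4) = 2.00000 bits

D_KL(P||U) = 2.00000 - 0.90003 = 1.09997 ≈ 1.1000 bits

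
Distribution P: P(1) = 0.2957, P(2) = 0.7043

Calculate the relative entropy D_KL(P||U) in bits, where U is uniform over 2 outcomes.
0.1240 bits

U(i) = 1/2 for all i

D_KL(P||U) = Σ P(x) log₂(P(x) / (1/2))
           = Σ P(x) log₂(P(x)) + log₂(2)
           = log₂(2) - H(P)

H(P) = -Σ P(x) log₂(P(x)):
  -P(1)·log₂(P(1)) = -(0.2957)·log₂(0.2957) = 0.51978
  -P(2)·log₂(P(2)) = -(0.7043)·log₂(0.7043) = 0.35619
H(P) = 0.51978 + 0.35619 = 0.87597 bits

log₂(2) = 1.00000 bits

D_KL(P||U) = 1.00000 - 0.87597 = 0.12403 ≈ 0.1240 bits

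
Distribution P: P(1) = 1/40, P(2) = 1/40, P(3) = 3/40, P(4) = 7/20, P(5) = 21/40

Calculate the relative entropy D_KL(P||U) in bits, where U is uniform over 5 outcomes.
0.7574 bits

U(i) = 1/5 for all i

D_KL(P||U) = Σ P(x) log₂(P(x) / (1/5))
           = Σ P(x) log₂(P(x)) + log₂(5)
           = log₂(5) - H(P)

H(P) = -Σ P(x) log₂(P(x)):
  -P(1)·log₂(P(1)) = -(1/40)·log₂(1/40) = 0.13305
  -P(2)·log₂(P(2)) = -(1/40)·log₂(1/40) = 0.13305
  -P(3)·log₂(P(3)) = -(3/40)·log₂(3/40) = 0.28027
  -P(4)·log₂(P(4)) = -(7/20)·log₂(7/20) = 0.53010
  -P(5)·log₂(P(5)) = -(21/40)·log₂(21/40) = 0.48805
H(P) = 0.13305 + 0.13305 + 0.28027 + 0.53010 + 0.48805 = 1.56452 bits

log₂(5) = 2.32193 bits

D_KL(P||U) = 2.32193 - 1.56452 = 0.75741 ≈ 0.7574 bits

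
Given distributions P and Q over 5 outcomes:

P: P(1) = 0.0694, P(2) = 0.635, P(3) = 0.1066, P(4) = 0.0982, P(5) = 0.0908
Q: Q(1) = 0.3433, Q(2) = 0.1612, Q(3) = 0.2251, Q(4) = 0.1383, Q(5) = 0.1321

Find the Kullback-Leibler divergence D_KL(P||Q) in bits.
0.8833 bits

D_KL(P||Q) = Σ P(x) log₂(P(x)/Q(x))

Computing term by term:
  P(1)·log₂(P(1)/Q(1)) = 0.0694·log₂(0.0694/0.3433) = -0.16007
  P(2)·log₂(P(2)/Q(2)) = 0.635·log₂(0.635/0.1612) = 1.25597
  P(3)·log₂(P(3)/Q(3)) = 0.1066·log₂(0.1066/0.2251) = -0.11495
  P(4)·log₂(P(4)/Q(4)) = 0.0982·log₂(0.0982/0.1383) = -0.04851
  P(5)·log₂(P(5)/Q(5)) = 0.0908·log₂(0.0908/0.1321) = -0.04911

D_KL(P||Q) = -0.16007 + 1.25597 - 0.11495 - 0.04851 - 0.04911 = 0.88333 ≈ 0.8833 bits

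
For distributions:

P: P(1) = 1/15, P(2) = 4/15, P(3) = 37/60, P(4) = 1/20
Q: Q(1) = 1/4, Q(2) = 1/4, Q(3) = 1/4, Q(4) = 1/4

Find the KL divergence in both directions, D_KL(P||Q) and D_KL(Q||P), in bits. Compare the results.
D_KL(P||Q) = 0.5849 bits, D_KL(Q||P) = 0.7083 bits. D_KL(Q||P) is larger than D_KL(P||Q) by 0.1234 bits; the two directions differ.

D_KL(P||Q) = Σ P(x) log₂(P(x)/Q(x))

Computing term by term:
  P(1)·log₂(P(1)/Q(1)) = (1/15)·log₂((1/15)/(1/4)) = -0.12713
  P(2)·log₂(P(2)/Q(2)) = (4/15)·log₂((4/15)/(1/4)) = 0.02483
  P(3)·log₂(P(3)/Q(3)) = (37/60)·log₂((37/60)/(1/4)) = 0.80325
  P(4)·log₂(P(4)/Q(4)) = (1/20)·log₂((1/20)/(1/4)) = -0.11610

D_KL(P||Q) = -0.12713 + 0.02483 + 0.80325 - 0.11610 = 0.58485 ≈ 0.5849 bits

D_KL(Q||P) = Σ Q(x) log₂(Q(x)/P(x))

Computing term by term:
  Q(1)·log₂(Q(1)/P(1)) = (1/4)·log₂((1/4)/(1/15)) = 0.47672
  Q(2)·log₂(Q(2)/P(2)) = (1/4)·log₂((1/4)/(4/15)) = -0.02328
  Q(3)·log₂(Q(3)/P(3)) = (1/4)·log₂((1/4)/(37/60)) = -0.32564
  Q(4)·log₂(Q(4)/P(4)) = (1/4)·log₂((1/4)/(1/20)) = 0.58048

D_KL(Q||P) = 0.47672 - 0.02328 - 0.32564 + 0.58048 = 0.70828 ≈ 0.7083 bits

These are NOT equal (difference: 0.1234 bits). KL divergence is asymmetric: D_KL(P||Q) ≠ D_KL(Q||P) in general.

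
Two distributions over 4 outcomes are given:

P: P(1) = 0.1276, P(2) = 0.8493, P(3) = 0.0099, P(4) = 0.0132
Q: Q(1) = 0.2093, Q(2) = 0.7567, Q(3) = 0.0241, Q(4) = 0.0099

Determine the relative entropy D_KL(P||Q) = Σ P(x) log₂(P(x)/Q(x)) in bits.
0.0431 bits

D_KL(P||Q) = Σ P(x) log₂(P(x)/Q(x))

Computing term by term:
  P(1)·log₂(P(1)/Q(1)) = 0.1276·log₂(0.1276/0.2093) = -0.09110
  P(2)·log₂(P(2)/Q(2)) = 0.8493·log₂(0.8493/0.7567) = 0.14145
  P(3)·log₂(P(3)/Q(3)) = 0.0099·log₂(0.0099/0.0241) = -0.01271
  P(4)·log₂(P(4)/Q(4)) = 0.0132·log₂(0.0132/0.0099) = 0.00548

D_KL(P||Q) = -0.09110 + 0.14145 - 0.01271 + 0.00548 = 0.04312 ≈ 0.0431 bits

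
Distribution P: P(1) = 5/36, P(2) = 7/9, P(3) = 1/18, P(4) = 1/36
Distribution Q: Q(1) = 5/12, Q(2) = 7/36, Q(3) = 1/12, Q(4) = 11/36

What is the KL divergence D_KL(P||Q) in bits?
1.2068 bits

D_KL(P||Q) = Σ P(x) log₂(P(x)/Q(x))

Computing term by term:
  P(1)·log₂(P(1)/Q(1)) = (5/36)·log₂((5/36)/(5/12)) = -0.22013
  P(2)·log₂(P(2)/Q(2)) = (7/9)·log₂((7/9)/(7/36)) = 1.55556
  P(3)·log₂(P(3)/Q(3)) = (1/18)·log₂((1/18)/(1/12)) = -0.03250
  P(4)·log₂(P(4)/Q(4)) = (1/36)·log₂((1/36)/(11/36)) = -0.09610

D_KL(P||Q) = -0.22013 + 1.55556 - 0.03250 - 0.09610 = 1.20683 ≈ 1.2068 bits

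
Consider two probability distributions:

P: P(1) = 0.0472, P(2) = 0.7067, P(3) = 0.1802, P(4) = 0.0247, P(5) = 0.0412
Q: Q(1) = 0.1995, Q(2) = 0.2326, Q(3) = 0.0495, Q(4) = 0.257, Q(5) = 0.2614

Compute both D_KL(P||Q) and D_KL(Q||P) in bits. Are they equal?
D_KL(P||Q) = 1.1775 bits, D_KL(Q||P) = 1.5149 bits. No, they are not equal.

D_KL(P||Q) = Σ P(x) log₂(P(x)/Q(x))

Computing term by term:
  P(1)·log₂(P(1)/Q(1)) = 0.0472·log₂(0.0472/0.1995) = -0.09815
  P(2)·log₂(P(2)/Q(2)) = 0.7067·log₂(0.7067/0.2326) = 1.13301
  P(3)·log₂(P(3)/Q(3)) = 0.1802·log₂(0.1802/0.0495) = 0.33591
  P(4)·log₂(P(4)/Q(4)) = 0.0247·log₂(0.0247/0.257) = -0.08347
  P(5)·log₂(P(5)/Q(5)) = 0.0412·log₂(0.0412/0.2614) = -0.10982

D_KL(P||Q) = -0.09815 + 1.13301 + 0.33591 - 0.08347 - 0.10982 = 1.17748 ≈ 1.1775 bits

D_KL(Q||P) = Σ Q(x) log₂(Q(x)/P(x))

Computing term by term:
  Q(1)·log₂(Q(1)/P(1)) = 0.1995·log₂(0.1995/0.0472) = 0.41487
  Q(2)·log₂(Q(2)/P(2)) = 0.2326·log₂(0.2326/0.7067) = -0.37292
  Q(3)·log₂(Q(3)/P(3)) = 0.0495·log₂(0.0495/0.1802) = -0.09227
  Q(4)·log₂(Q(4)/P(4)) = 0.257·log₂(0.257/0.0247) = 0.86845
  Q(5)·log₂(Q(5)/P(5)) = 0.2614·log₂(0.2614/0.0412) = 0.69677

D_KL(Q||P) = 0.41487 - 0.37292 - 0.09227 + 0.86845 + 0.69677 = 1.51490 ≈ 1.5149 bits

These are NOT equal (difference: 0.3374 bits). KL divergence is asymmetric: D_KL(P||Q) ≠ D_KL(Q||P) in general.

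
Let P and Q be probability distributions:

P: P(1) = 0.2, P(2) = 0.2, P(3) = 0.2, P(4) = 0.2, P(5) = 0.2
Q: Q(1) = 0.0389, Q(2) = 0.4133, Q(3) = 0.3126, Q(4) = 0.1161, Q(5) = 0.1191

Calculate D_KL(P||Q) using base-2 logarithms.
0.4406 bits

D_KL(P||Q) = Σ P(x) log₂(P(x)/Q(x))

Computing term by term:
  P(1)·log₂(P(1)/Q(1)) = 0.2·log₂(0.2/0.0389) = 0.47243
  P(2)·log₂(P(2)/Q(2)) = 0.2·log₂(0.2/0.4133) = -0.20944
  P(3)·log₂(P(3)/Q(3)) = 0.2·log₂(0.2/0.3126) = -0.12886
  P(4)·log₂(P(4)/Q(4)) = 0.2·log₂(0.2/0.1161) = 0.15693
  P(5)·log₂(P(5)/Q(5)) = 0.2·log₂(0.2/0.1191) = 0.14957

D_KL(P||Q) = 0.47243 - 0.20944 - 0.12886 + 0.15693 + 0.14957 = 0.44063 ≈ 0.4406 bits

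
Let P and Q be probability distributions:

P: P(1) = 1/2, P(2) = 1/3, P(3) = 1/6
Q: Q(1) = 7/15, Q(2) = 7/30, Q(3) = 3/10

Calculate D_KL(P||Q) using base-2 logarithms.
0.0800 bits

D_KL(P||Q) = Σ P(x) log₂(P(x)/Q(x))

Computing term by term:
  P(1)·log₂(P(1)/Q(1)) = (1/2)·log₂((1/2)/(7/15)) = 0.04977
  P(2)·log₂(P(2)/Q(2)) = (1/3)·log₂((1/3)/(7/30)) = 0.17152
  P(3)·log₂(P(3)/Q(3)) = (1/6)·log₂((1/6)/(3/10)) = -0.14133

D_KL(P||Q) = 0.04977 + 0.17152 - 0.14133 = 0.07996 ≈ 0.0800 bits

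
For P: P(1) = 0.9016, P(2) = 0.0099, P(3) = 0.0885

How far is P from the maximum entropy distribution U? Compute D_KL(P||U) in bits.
1.0747 bits

U(i) = 1/3 for all i

D_KL(P||U) = Σ P(x) log₂(P(x) / (1/3))
           = Σ P(x) log₂(P(x)) + log₂(3)
           = log₂(3) - H(P)

H(P) = -Σ P(x) log₂(P(x)):
  -P(1)·log₂(P(1)) = -(0.9016)·log₂(0.9016) = 0.13474
  -P(2)·log₂(P(2)) = -(0.0099)·log₂(0.0099) = 0.06592
  -P(3)·log₂(P(3)) = -(0.0885)·log₂(0.0885) = 0.30959
H(P) = 0.13474 + 0.06592 + 0.30959 = 0.51025 bits

log₂(3) = 1.58496 bits

D_KL(P||U) = 1.58496 - 0.51025 = 1.07471 ≈ 1.0747 bits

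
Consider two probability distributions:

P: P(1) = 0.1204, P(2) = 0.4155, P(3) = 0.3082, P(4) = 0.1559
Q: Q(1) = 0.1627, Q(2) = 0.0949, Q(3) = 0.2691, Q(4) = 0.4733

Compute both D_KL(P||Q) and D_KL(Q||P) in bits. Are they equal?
D_KL(P||Q) = 0.6434 bits, D_KL(Q||P) = 0.5741 bits. No, they are not equal.

D_KL(P||Q) = Σ P(x) log₂(P(x)/Q(x))

Computing term by term:
  P(1)·log₂(P(1)/Q(1)) = 0.1204·log₂(0.1204/0.1627) = -0.05230
  P(2)·log₂(P(2)/Q(2)) = 0.4155·log₂(0.4155/0.0949) = 0.88517
  P(3)·log₂(P(3)/Q(3)) = 0.3082·log₂(0.3082/0.2691) = 0.06032
  P(4)·log₂(P(4)/Q(4)) = 0.1559·log₂(0.1559/0.4733) = -0.24977

D_KL(P||Q) = -0.05230 + 0.88517 + 0.06032 - 0.24977 = 0.64342 ≈ 0.6434 bits

D_KL(Q||P) = Σ Q(x) log₂(Q(x)/P(x))

Computing term by term:
  Q(1)·log₂(Q(1)/P(1)) = 0.1627·log₂(0.1627/0.1204) = 0.07067
  Q(2)·log₂(Q(2)/P(2)) = 0.0949·log₂(0.0949/0.4155) = -0.20217
  Q(3)·log₂(Q(3)/P(3)) = 0.2691·log₂(0.2691/0.3082) = -0.05267
  Q(4)·log₂(Q(4)/P(4)) = 0.4733·log₂(0.4733/0.1559) = 0.75829

D_KL(Q||P) = 0.07067 - 0.20217 - 0.05267 + 0.75829 = 0.57412 ≈ 0.5741 bits

These are NOT equal (difference: 0.0693 bits). KL divergence is asymmetric: D_KL(P||Q) ≠ D_KL(Q||P) in general.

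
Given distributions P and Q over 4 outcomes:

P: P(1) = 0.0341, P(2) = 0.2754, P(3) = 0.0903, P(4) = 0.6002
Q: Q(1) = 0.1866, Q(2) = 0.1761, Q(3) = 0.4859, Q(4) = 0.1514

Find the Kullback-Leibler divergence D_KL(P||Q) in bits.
1.0675 bits

D_KL(P||Q) = Σ P(x) log₂(P(x)/Q(x))

Computing term by term:
  P(1)·log₂(P(1)/Q(1)) = 0.0341·log₂(0.0341/0.1866) = -0.08362
  P(2)·log₂(P(2)/Q(2)) = 0.2754·log₂(0.2754/0.1761) = 0.17767
  P(3)·log₂(P(3)/Q(3)) = 0.0903·log₂(0.0903/0.4859) = -0.21924
  P(4)·log₂(P(4)/Q(4)) = 0.6002·log₂(0.6002/0.1514) = 1.19264

D_KL(P||Q) = -0.08362 + 0.17767 - 0.21924 + 1.19264 = 1.06745 ≈ 1.0675 bits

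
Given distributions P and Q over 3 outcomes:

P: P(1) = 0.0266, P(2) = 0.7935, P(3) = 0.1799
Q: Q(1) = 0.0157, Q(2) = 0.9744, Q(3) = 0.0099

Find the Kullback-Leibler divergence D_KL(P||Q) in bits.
0.5378 bits

D_KL(P||Q) = Σ P(x) log₂(P(x)/Q(x))

Computing term by term:
  P(1)·log₂(P(1)/Q(1)) = 0.0266·log₂(0.0266/0.0157) = 0.02023
  P(2)·log₂(P(2)/Q(2)) = 0.7935·log₂(0.7935/0.9744) = -0.23510
  P(3)·log₂(P(3)/Q(3)) = 0.1799·log₂(0.1799/0.0099) = 0.75263

D_KL(P||Q) = 0.02023 - 0.23510 + 0.75263 = 0.53776 ≈ 0.5378 bits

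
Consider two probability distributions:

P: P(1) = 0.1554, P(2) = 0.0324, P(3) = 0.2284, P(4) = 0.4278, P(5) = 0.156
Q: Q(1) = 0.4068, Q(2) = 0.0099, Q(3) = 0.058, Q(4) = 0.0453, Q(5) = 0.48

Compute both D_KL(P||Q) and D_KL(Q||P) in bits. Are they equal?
D_KL(P||Q) = 1.4242 bits, D_KL(Q||P) = 1.0647 bits. No, they are not equal.

D_KL(P||Q) = Σ P(x) log₂(P(x)/Q(x))

Computing term by term:
  P(1)·log₂(P(1)/Q(1)) = 0.1554·log₂(0.1554/0.4068) = -0.21575
  P(2)·log₂(P(2)/Q(2)) = 0.0324·log₂(0.0324/0.0099) = 0.05542
  P(3)·log₂(P(3)/Q(3)) = 0.2284·log₂(0.2284/0.058) = 0.45165
  P(4)·log₂(P(4)/Q(4)) = 0.4278·log₂(0.4278/0.0453) = 1.38580
  P(5)·log₂(P(5)/Q(5)) = 0.156·log₂(0.156/0.48) = -0.25295

D_KL(P||Q) = -0.21575 + 0.05542 + 0.45165 + 1.38580 - 0.25295 = 1.42417 ≈ 1.4242 bits

D_KL(Q||P) = Σ Q(x) log₂(Q(x)/P(x))

Computing term by term:
  Q(1)·log₂(Q(1)/P(1)) = 0.4068·log₂(0.4068/0.1554) = 0.56477
  Q(2)·log₂(Q(2)/P(2)) = 0.0099·log₂(0.0099/0.0324) = -0.01693
  Q(3)·log₂(Q(3)/P(3)) = 0.058·log₂(0.058/0.2284) = -0.11469
  Q(4)·log₂(Q(4)/P(4)) = 0.0453·log₂(0.0453/0.4278) = -0.14674
  Q(5)·log₂(Q(5)/P(5)) = 0.48·log₂(0.48/0.156) = 0.77831

D_KL(Q||P) = 0.56477 - 0.01693 - 0.11469 - 0.14674 + 0.77831 = 1.06472 ≈ 1.0647 bits

These are NOT equal (difference: 0.3595 bits). KL divergence is asymmetric: D_KL(P||Q) ≠ D_KL(Q||P) in general.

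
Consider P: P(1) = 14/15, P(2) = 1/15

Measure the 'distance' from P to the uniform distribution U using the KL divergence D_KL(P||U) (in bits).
0.6466 bits

U(i) = 1/2 for all i

D_KL(P||U) = Σ P(x) log₂(P(x) / (1/2))
           = Σ P(x) log₂(P(x)) + log₂(2)
           = log₂(2) - H(P)

H(P) = -Σ P(x) log₂(P(x)):
  -P(1)·log₂(P(1)) = -(14/15)·log₂(14/15) = 0.09290
  -P(2)·log₂(P(2)) = -(1/15)·log₂(1/15) = 0.26046
H(P) = 0.09290 + 0.26046 = 0.35336 bits

log₂(2) = 1.00000 bits

D_KL(P||U) = 1.00000 - 0.35336 = 0.64664 ≈ 0.6466 bits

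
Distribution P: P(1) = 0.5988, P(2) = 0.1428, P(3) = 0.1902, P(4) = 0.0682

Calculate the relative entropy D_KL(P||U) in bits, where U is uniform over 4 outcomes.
0.4364 bits

U(i) = 1/4 for all i

D_KL(P||U) = Σ P(x) log₂(P(x) / (1/4))
           = Σ P(x) log₂(P(x)) + log₂(4)
           = log₂(4) - H(P)

H(P) = -Σ P(x) log₂(P(x)):
  -P(1)·log₂(P(1)) = -(0.5988)·log₂(0.5988) = 0.44302
  -P(2)·log₂(P(2)) = -(0.1428)·log₂(0.1428) = 0.40097
  -P(3)·log₂(P(3)) = -(0.1902)·log₂(0.1902) = 0.45542
  -P(4)·log₂(P(4)) = -(0.0682)·log₂(0.0682) = 0.26421
H(P) = 0.44302 + 0.40097 + 0.45542 + 0.26421 = 1.56362 bits

log₂(4) = 2.00000 bits

D_KL(P||U) = 2.00000 - 1.56362 = 0.43638 ≈ 0.4364 bits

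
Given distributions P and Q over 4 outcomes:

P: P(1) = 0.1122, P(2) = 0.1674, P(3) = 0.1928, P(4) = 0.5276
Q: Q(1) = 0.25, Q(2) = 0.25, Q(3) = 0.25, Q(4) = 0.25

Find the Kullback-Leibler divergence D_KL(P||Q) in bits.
0.2697 bits

D_KL(P||Q) = Σ P(x) log₂(P(x)/Q(x))

Computing term by term:
  P(1)·log₂(P(1)/Q(1)) = 0.1122·log₂(0.1122/0.25) = -0.12969
  P(2)·log₂(P(2)/Q(2)) = 0.1674·log₂(0.1674/0.25) = -0.09686
  P(3)·log₂(P(3)/Q(3)) = 0.1928·log₂(0.1928/0.25) = -0.07227
  P(4)·log₂(P(4)/Q(4)) = 0.5276·log₂(0.5276/0.25) = 0.56850

D_KL(P||Q) = -0.12969 - 0.09686 - 0.07227 + 0.56850 = 0.26968 ≈ 0.2697 bits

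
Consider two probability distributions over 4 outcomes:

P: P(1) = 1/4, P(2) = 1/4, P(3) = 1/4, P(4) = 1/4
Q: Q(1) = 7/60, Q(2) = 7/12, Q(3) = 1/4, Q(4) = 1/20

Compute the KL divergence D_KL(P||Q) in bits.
0.5498 bits

D_KL(P||Q) = Σ P(x) log₂(P(x)/Q(x))

Computing term by term:
  P(1)·log₂(P(1)/Q(1)) = (1/4)·log₂((1/4)/(7/60)) = 0.27488
  P(2)·log₂(P(2)/Q(2)) = (1/4)·log₂((1/4)/(7/12)) = -0.30560
  P(3)·log₂(P(3)/Q(3)) = (1/4)·log₂((1/4)/(1/4)) = 0.00000
  P(4)·log₂(P(4)/Q(4)) = (1/4)·log₂((1/4)/(1/20)) = 0.58048

D_KL(P||Q) = 0.27488 - 0.30560 + 0.00000 + 0.58048 = 0.54976 ≈ 0.5498 bits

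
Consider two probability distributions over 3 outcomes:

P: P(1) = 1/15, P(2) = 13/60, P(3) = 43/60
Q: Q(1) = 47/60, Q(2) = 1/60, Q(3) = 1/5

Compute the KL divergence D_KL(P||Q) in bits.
1.8844 bits

D_KL(P||Q) = Σ P(x) log₂(P(x)/Q(x))

Computing term by term:
  P(1)·log₂(P(1)/Q(1)) = (1/15)·log₂((1/15)/(47/60)) = -0.23697
  P(2)·log₂(P(2)/Q(2)) = (13/60)·log₂((13/60)/(1/60)) = 0.80176
  P(3)·log₂(P(3)/Q(3)) = (43/60)·log₂((43/60)/(1/5)) = 1.31960

D_KL(P||Q) = -0.23697 + 0.80176 + 1.31960 = 1.88439 ≈ 1.8844 bits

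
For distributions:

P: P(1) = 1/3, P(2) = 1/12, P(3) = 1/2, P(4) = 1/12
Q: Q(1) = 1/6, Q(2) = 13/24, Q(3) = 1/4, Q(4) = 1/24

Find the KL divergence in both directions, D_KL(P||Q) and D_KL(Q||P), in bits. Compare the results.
D_KL(P||Q) = 0.6916 bits, D_KL(Q||P) = 1.0044 bits. D_KL(Q||P) is larger than D_KL(P||Q) by 0.3128 bits; the two directions differ.

D_KL(P||Q) = Σ P(x) log₂(P(x)/Q(x))

Computing term by term:
  P(1)·log₂(P(1)/Q(1)) = (1/3)·log₂((1/3)/(1/6)) = 0.33333
  P(2)·log₂(P(2)/Q(2)) = (1/12)·log₂((1/12)/(13/24)) = -0.22504
  P(3)·log₂(P(3)/Q(3)) = (1/2)·log₂((1/2)/(1/4)) = 0.50000
  P(4)·log₂(P(4)/Q(4)) = (1/12)·log₂((1/12)/(1/24)) = 0.08333

D_KL(P||Q) = 0.33333 - 0.22504 + 0.50000 + 0.08333 = 0.69162 ≈ 0.6916 bits

D_KL(Q||P) = Σ Q(x) log₂(Q(x)/P(x))

Computing term by term:
  Q(1)·log₂(Q(1)/P(1)) = (1/6)·log₂((1/6)/(1/3)) = -0.16667
  Q(2)·log₂(Q(2)/P(2)) = (13/24)·log₂((13/24)/(1/12)) = 1.46274
  Q(3)·log₂(Q(3)/P(3)) = (1/4)·log₂((1/4)/(1/2)) = -0.25000
  Q(4)·log₂(Q(4)/P(4)) = (1/24)·log₂((1/24)/(1/12)) = -0.04167

D_KL(Q||P) = -0.16667 + 1.46274 - 0.25000 - 0.04167 = 1.00440 ≈ 1.0044 bits

These are NOT equal (difference: 0.3128 bits). KL divergence is asymmetric: D_KL(P||Q) ≠ D_KL(Q||P) in general.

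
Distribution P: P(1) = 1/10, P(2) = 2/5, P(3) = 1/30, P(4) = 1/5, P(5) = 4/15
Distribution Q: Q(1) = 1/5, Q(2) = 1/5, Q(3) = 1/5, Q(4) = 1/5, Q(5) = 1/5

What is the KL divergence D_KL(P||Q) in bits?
0.3245 bits

D_KL(P||Q) = Σ P(x) log₂(P(x)/Q(x))

Computing term by term:
  P(1)·log₂(P(1)/Q(1)) = (1/10)·log₂((1/10)/(1/5)) = -0.10000
  P(2)·log₂(P(2)/Q(2)) = (2/5)·log₂((2/5)/(1/5)) = 0.40000
  P(3)·log₂(P(3)/Q(3)) = (1/30)·log₂((1/30)/(1/5)) = -0.08617
  P(4)·log₂(P(4)/Q(4)) = (1/5)·log₂((1/5)/(1/5)) = 0.00000
  P(5)·log₂(P(5)/Q(5)) = (4/15)·log₂((4/15)/(1/5)) = 0.11068

D_KL(P||Q) = -0.10000 + 0.40000 - 0.08617 + 0.00000 + 0.11068 = 0.32451 ≈ 0.3245 bits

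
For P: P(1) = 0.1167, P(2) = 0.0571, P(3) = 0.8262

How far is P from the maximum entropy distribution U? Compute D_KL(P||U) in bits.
0.7599 bits

U(i) = 1/3 for all i

D_KL(P||U) = Σ P(x) log₂(P(x) / (1/3))
           = Σ P(x) log₂(P(x)) + log₂(3)
           = log₂(3) - H(P)

H(P) = -Σ P(x) log₂(P(x)):
  -P(1)·log₂(P(1)) = -(0.1167)·log₂(0.1167) = 0.36167
  -P(2)·log₂(P(2)) = -(0.0571)·log₂(0.0571) = 0.23584
  -P(3)·log₂(P(3)) = -(0.8262)·log₂(0.8262) = 0.22757
H(P) = 0.36167 + 0.23584 + 0.22757 = 0.82508 bits

log₂(3) = 1.58496 bits

D_KL(P||U) = 1.58496 - 0.82508 = 0.75988 ≈ 0.7599 bits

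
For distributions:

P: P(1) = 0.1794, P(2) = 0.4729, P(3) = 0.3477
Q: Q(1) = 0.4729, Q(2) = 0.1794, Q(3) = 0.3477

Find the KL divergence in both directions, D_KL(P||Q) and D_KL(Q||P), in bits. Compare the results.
D_KL(P||Q) = 0.4104 bits, D_KL(Q||P) = 0.4104 bits. The two directions give exactly the same value for this pair.

D_KL(P||Q) = Σ P(x) log₂(P(x)/Q(x))

Computing term by term:
  P(1)·log₂(P(1)/Q(1)) = 0.1794·log₂(0.1794/0.4729) = -0.25086
  P(2)·log₂(P(2)/Q(2)) = 0.4729·log₂(0.4729/0.1794) = 0.66128
  P(3)·log₂(P(3)/Q(3)) = 0.3477·log₂(0.3477/0.3477) = 0.00000

D_KL(P||Q) = -0.25086 + 0.66128 + 0.00000 = 0.41042 ≈ 0.4104 bits

D_KL(Q||P) = Σ Q(x) log₂(Q(x)/P(x))

Computing term by term:
  Q(1)·log₂(Q(1)/P(1)) = 0.4729·log₂(0.4729/0.1794) = 0.66128
  Q(2)·log₂(Q(2)/P(2)) = 0.1794·log₂(0.1794/0.4729) = -0.25086
  Q(3)·log₂(Q(3)/P(3)) = 0.3477·log₂(0.3477/0.3477) = 0.00000

D_KL(Q||P) = 0.66128 - 0.25086 + 0.00000 = 0.41042 ≈ 0.4104 bits

These ARE equal here. Q is P with outcomes relabeled (Q(1) = P(2), Q(2) = P(1)) by a relabeling that is its own inverse, so the two sums contain exactly the same terms in a different order. This is a special case — KL divergence is not symmetric in general: D_KL(P||Q) ≠ D_KL(Q||P) for most P, Q.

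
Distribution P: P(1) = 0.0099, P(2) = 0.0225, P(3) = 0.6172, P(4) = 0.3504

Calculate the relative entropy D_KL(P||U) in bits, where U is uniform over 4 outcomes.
0.8511 bits

U(i) = 1/4 for all i

D_KL(P||U) = Σ P(x) log₂(P(x) / (1/4))
           = Σ P(x) log₂(P(x)) + log₂(4)
           = log₂(4) - H(P)

H(P) = -Σ P(x) log₂(P(x)):
  -P(1)·log₂(P(1)) = -(0.0099)·log₂(0.0099) = 0.06592
  -P(2)·log₂(P(2)) = -(0.0225)·log₂(0.0225) = 0.12316
  -P(3)·log₂(P(3)) = -(0.6172)·log₂(0.6172) = 0.42969
  -P(4)·log₂(P(4)) = -(0.3504)·log₂(0.3504) = 0.53013
H(P) = 0.06592 + 0.12316 + 0.42969 + 0.53013 = 1.14890 bits

log₂(4) = 2.00000 bits

D_KL(P||U) = 2.00000 - 1.14890 = 0.85110 ≈ 0.8511 bits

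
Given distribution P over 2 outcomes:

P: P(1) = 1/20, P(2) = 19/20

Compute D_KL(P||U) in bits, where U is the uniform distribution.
0.7136 bits

U(i) = 1/2 for all i

D_KL(P||U) = Σ P(x) log₂(P(x) / (1/2))
           = Σ P(x) log₂(P(x)) + log₂(2)
           = log₂(2) - H(P)

H(P) = -Σ P(x) log₂(P(x)):
  -P(1)·log₂(P(1)) = -(1/20)·log₂(1/20) = 0.21610
  -P(2)·log₂(P(2)) = -(19/20)·log₂(19/20) = 0.07030
H(P) = 0.21610 + 0.07030 = 0.28640 bits

log₂(2) = 1.00000 bits

D_KL(P||U) = 1.00000 - 0.28640 = 0.71360 ≈ 0.7136 bits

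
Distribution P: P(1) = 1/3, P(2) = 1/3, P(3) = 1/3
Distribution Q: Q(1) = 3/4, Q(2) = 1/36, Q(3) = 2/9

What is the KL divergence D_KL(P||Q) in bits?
1.0000 bits

D_KL(P||Q) = Σ P(x) log₂(P(x)/Q(x))

Computing term by term:
  P(1)·log₂(P(1)/Q(1)) = (1/3)·log₂((1/3)/(3/4)) = -0.38998
  P(2)·log₂(P(2)/Q(2)) = (1/3)·log₂((1/3)/(1/36)) = 1.19499
  P(3)·log₂(P(3)/Q(3)) = (1/3)·log₂((1/3)/(2/9)) = 0.19499

D_KL(P||Q) = -0.38998 + 1.19499 + 0.19499 = 1.00000 ≈ 1.0000 bits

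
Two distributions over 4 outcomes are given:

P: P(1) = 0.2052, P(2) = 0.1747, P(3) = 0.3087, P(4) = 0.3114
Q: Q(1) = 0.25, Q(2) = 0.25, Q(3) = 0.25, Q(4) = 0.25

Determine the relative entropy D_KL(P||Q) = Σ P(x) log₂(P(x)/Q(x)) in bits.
0.0438 bits

D_KL(P||Q) = Σ P(x) log₂(P(x)/Q(x))

Computing term by term:
  P(1)·log₂(P(1)/Q(1)) = 0.2052·log₂(0.2052/0.25) = -0.05846
  P(2)·log₂(P(2)/Q(2)) = 0.1747·log₂(0.1747/0.25) = -0.09033
  P(3)·log₂(P(3)/Q(3)) = 0.3087·log₂(0.3087/0.25) = 0.09393
  P(4)·log₂(P(4)/Q(4)) = 0.3114·log₂(0.3114/0.25) = 0.09866

D_KL(P||Q) = -0.05846 - 0.09033 + 0.09393 + 0.09866 = 0.04380 ≈ 0.0438 bits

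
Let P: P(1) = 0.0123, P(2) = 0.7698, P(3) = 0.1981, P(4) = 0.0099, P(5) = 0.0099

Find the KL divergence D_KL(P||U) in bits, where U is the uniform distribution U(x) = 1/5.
1.3588 bits

U(i) = 1/5 for all i

D_KL(P||U) = Σ P(x) log₂(P(x) / (1/5))
           = Σ P(x) log₂(P(x)) + log₂(5)
           = log₂(5) - H(P)

H(P) = -Σ P(x) log₂(P(x)):
  -P(1)·log₂(P(1)) = -(0.0123)·log₂(0.0123) = 0.07805
  -P(2)·log₂(P(2)) = -(0.7698)·log₂(0.7698) = 0.29056
  -P(3)·log₂(P(3)) = -(0.1981)·log₂(0.1981) = 0.46270
  -P(4)·log₂(P(4)) = -(0.0099)·log₂(0.0099) = 0.06592
  -P(5)·log₂(P(5)) = -(0.0099)·log₂(0.0099) = 0.06592
H(P) = 0.07805 + 0.29056 + 0.46270 + 0.06592 + 0.06592 = 0.96315 bits

log₂(5) = 2.32193 bits

D_KL(P||U) = 2.32193 - 0.96315 = 1.35878 ≈ 1.3588 bits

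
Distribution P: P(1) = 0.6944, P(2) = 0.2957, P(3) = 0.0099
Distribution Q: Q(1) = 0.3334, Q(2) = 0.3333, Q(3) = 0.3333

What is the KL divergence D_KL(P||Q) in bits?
0.6337 bits

D_KL(P||Q) = Σ P(x) log₂(P(x)/Q(x))

Computing term by term:
  P(1)·log₂(P(1)/Q(1)) = 0.6944·log₂(0.6944/0.3334) = 0.73503
  P(2)·log₂(P(2)/Q(2)) = 0.2957·log₂(0.2957/0.3333) = -0.05106
  P(3)·log₂(P(3)/Q(3)) = 0.0099·log₂(0.0099/0.3333) = -0.05023

D_KL(P||Q) = 0.73503 - 0.05106 - 0.05023 = 0.63374 ≈ 0.6337 bits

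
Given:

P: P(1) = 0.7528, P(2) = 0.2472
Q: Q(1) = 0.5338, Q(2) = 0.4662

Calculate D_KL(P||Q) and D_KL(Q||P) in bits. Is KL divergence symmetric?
D_KL(P||Q) = 0.1471 bits, D_KL(Q||P) = 0.1620 bits. No, KL divergence is not symmetric.

D_KL(P||Q) = Σ P(x) log₂(P(x)/Q(x))

Computing term by term:
  P(1)·log₂(P(1)/Q(1)) = 0.7528·log₂(0.7528/0.5338) = 0.37336
  P(2)·log₂(P(2)/Q(2)) = 0.2472·log₂(0.2472/0.4662) = -0.22625

D_KL(P||Q) = 0.37336 - 0.22625 = 0.14711 ≈ 0.1471 bits

D_KL(Q||P) = Σ Q(x) log₂(Q(x)/P(x))

Computing term by term:
  Q(1)·log₂(Q(1)/P(1)) = 0.5338·log₂(0.5338/0.7528) = -0.26475
  Q(2)·log₂(Q(2)/P(2)) = 0.4662·log₂(0.4662/0.2472) = 0.42670

D_KL(Q||P) = -0.26475 + 0.42670 = 0.16195 ≈ 0.1620 bits

These are NOT equal (difference: 0.0149 bits). KL divergence is asymmetric: D_KL(P||Q) ≠ D_KL(Q||P) in general.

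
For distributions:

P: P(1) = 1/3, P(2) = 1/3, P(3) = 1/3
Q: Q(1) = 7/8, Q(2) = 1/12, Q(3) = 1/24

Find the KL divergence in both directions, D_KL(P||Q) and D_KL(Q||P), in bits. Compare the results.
D_KL(P||Q) = 1.2026 bits, D_KL(Q||P) = 0.9266 bits. D_KL(P||Q) is larger than D_KL(Q||P) by 0.2760 bits; the two directions differ.

D_KL(P||Q) = Σ P(x) log₂(P(x)/Q(x))

Computing term by term:
  P(1)·log₂(P(1)/Q(1)) = (1/3)·log₂((1/3)/(7/8)) = -0.46411
  P(2)·log₂(P(2)/Q(2)) = (1/3)·log₂((1/3)/(1/12)) = 0.66667
  P(3)·log₂(P(3)/Q(3)) = (1/3)·log₂((1/3)/(1/24)) = 1.00000

D_KL(P||Q) = -0.46411 + 0.66667 + 1.00000 = 1.20256 ≈ 1.2026 bits

D_KL(Q||P) = Σ Q(x) log₂(Q(x)/P(x))

Computing term by term:
  Q(1)·log₂(Q(1)/P(1)) = (7/8)·log₂((7/8)/(1/3)) = 1.21828
  Q(2)·log₂(Q(2)/P(2)) = (1/12)·log₂((1/12)/(1/3)) = -0.16667
  Q(3)·log₂(Q(3)/P(3)) = (1/24)·log₂((1/24)/(1/3)) = -0.12500

D_KL(Q||P) = 1.21828 - 0.16667 - 0.12500 = 0.92661 ≈ 0.9266 bits

These are NOT equal (difference: 0.2760 bits). KL divergence is asymmetric: D_KL(P||Q) ≠ D_KL(Q||P) in general.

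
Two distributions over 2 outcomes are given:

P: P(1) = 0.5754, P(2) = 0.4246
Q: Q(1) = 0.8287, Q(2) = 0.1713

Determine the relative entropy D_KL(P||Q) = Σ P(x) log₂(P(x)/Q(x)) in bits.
0.2532 bits

D_KL(P||Q) = Σ P(x) log₂(P(x)/Q(x))

Computing term by term:
  P(1)·log₂(P(1)/Q(1)) = 0.5754·log₂(0.5754/0.8287) = -0.30282
  P(2)·log₂(P(2)/Q(2)) = 0.4246·log₂(0.4246/0.1713) = 0.55605

D_KL(P||Q) = -0.30282 + 0.55605 = 0.25323 ≈ 0.2532 bits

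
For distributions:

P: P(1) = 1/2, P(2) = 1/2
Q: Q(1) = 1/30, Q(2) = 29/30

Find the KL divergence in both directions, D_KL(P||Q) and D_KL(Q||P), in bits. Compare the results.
D_KL(P||Q) = 1.4779 bits, D_KL(Q||P) = 0.7892 bits. D_KL(P||Q) is larger than D_KL(Q||P) by 0.6887 bits; the two directions differ.

D_KL(P||Q) = Σ P(x) log₂(P(x)/Q(x))

Computing term by term:
  P(1)·log₂(P(1)/Q(1)) = (1/2)·log₂((1/2)/(1/30)) = 1.95345
  P(2)·log₂(P(2)/Q(2)) = (1/2)·log₂((1/2)/(29/30)) = -0.47555

D_KL(P||Q) = 1.95345 - 0.47555 = 1.47790 ≈ 1.4779 bits

D_KL(Q||P) = Σ Q(x) log₂(Q(x)/P(x))

Computing term by term:
  Q(1)·log₂(Q(1)/P(1)) = (1/30)·log₂((1/30)/(1/2)) = -0.13023
  Q(2)·log₂(Q(2)/P(2)) = (29/30)·log₂((29/30)/(1/2)) = 0.91939

D_KL(Q||P) = -0.13023 + 0.91939 = 0.78916 ≈ 0.7892 bits

These are NOT equal (difference: 0.6887 bits). KL divergence is asymmetric: D_KL(P||Q) ≠ D_KL(Q||P) in general.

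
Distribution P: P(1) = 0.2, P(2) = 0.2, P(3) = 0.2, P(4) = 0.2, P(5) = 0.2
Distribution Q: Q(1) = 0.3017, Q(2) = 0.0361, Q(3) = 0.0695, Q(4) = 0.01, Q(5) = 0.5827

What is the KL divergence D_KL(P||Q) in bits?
1.2362 bits

D_KL(P||Q) = Σ P(x) log₂(P(x)/Q(x))

Computing term by term:
  P(1)·log₂(P(1)/Q(1)) = 0.2·log₂(0.2/0.3017) = -0.11862
  P(2)·log₂(P(2)/Q(2)) = 0.2·log₂(0.2/0.0361) = 0.49399
  P(3)·log₂(P(3)/Q(3)) = 0.2·log₂(0.2/0.0695) = 0.30498
  P(4)·log₂(P(4)/Q(4)) = 0.2·log₂(0.2/0.01) = 0.86439
  P(5)·log₂(P(5)/Q(5)) = 0.2·log₂(0.2/0.5827) = -0.30855

D_KL(P||Q) = -0.11862 + 0.49399 + 0.30498 + 0.86439 - 0.30855 = 1.23619 ≈ 1.2362 bits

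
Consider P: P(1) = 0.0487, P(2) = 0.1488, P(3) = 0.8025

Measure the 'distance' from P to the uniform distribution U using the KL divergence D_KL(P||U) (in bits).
0.7089 bits

U(i) = 1/3 for all i

D_KL(P||U) = Σ P(x) log₂(P(x) / (1/3))
           = Σ P(x) log₂(P(x)) + log₂(3)
           = log₂(3) - H(P)

H(P) = -Σ P(x) log₂(P(x)):
  -P(1)·log₂(P(1)) = -(0.0487)·log₂(0.0487) = 0.21233
  -P(2)·log₂(P(2)) = -(0.1488)·log₂(0.1488) = 0.40898
  -P(3)·log₂(P(3)) = -(0.8025)·log₂(0.8025) = 0.25473
H(P) = 0.21233 + 0.40898 + 0.25473 = 0.87604 bits

log₂(3) = 1.58496 bits

D_KL(P||U) = 1.58496 - 0.87604 = 0.70892 ≈ 0.7089 bits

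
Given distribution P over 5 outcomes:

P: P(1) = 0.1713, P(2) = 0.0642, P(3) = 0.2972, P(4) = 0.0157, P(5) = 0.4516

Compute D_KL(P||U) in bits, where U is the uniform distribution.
0.4993 bits

U(i) = 1/5 for all i

D_KL(P||U) = Σ P(x) log₂(P(x) / (1/5))
           = Σ P(x) log₂(P(x)) + log₂(5)
           = log₂(5) - H(P)

H(P) = -Σ P(x) log₂(P(x)):
  -P(1)·log₂(P(1)) = -(0.1713)·log₂(0.1713) = 0.43603
  -P(2)·log₂(P(2)) = -(0.0642)·log₂(0.0642) = 0.25431
  -P(3)·log₂(P(3)) = -(0.2972)·log₂(0.2972) = 0.52025
  -P(4)·log₂(P(4)) = -(0.0157)·log₂(0.0157) = 0.09409
  -P(5)·log₂(P(5)) = -(0.4516)·log₂(0.4516) = 0.51793
H(P) = 0.43603 + 0.25431 + 0.52025 + 0.09409 + 0.51793 = 1.82261 bits

log₂(5) = 2.32193 bits

D_KL(P||U) = 2.32193 - 1.82261 = 0.49932 ≈ 0.4993 bits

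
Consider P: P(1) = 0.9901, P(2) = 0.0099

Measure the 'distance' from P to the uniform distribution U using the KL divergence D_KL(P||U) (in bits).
0.9199 bits

U(i) = 1/2 for all i

D_KL(P||U) = Σ P(x) log₂(P(x) / (1/2))
           = Σ P(x) log₂(P(x)) + log₂(2)
           = log₂(2) - H(P)

H(P) = -Σ P(x) log₂(P(x)):
  -P(1)·log₂(P(1)) = -(0.9901)·log₂(0.9901) = 0.01421
  -P(2)·log₂(P(2)) = -(0.0099)·log₂(0.0099) = 0.06592
H(P) = 0.01421 + 0.06592 = 0.08013 bits

log₂(2) = 1.00000 bits

D_KL(P||U) = 1.00000 - 0.08013 = 0.91987 ≈ 0.9199 bits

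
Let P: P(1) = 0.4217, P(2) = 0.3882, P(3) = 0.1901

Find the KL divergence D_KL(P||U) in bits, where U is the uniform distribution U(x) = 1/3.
0.0744 bits

U(i) = 1/3 for all i

D_KL(P||U) = Σ P(x) log₂(P(x) / (1/3))
           = Σ P(x) log₂(P(x)) + log₂(3)
           = log₂(3) - H(P)

H(P) = -Σ P(x) log₂(P(x)):
  -P(1)·log₂(P(1)) = -(0.4217)·log₂(0.4217) = 0.52532
  -P(2)·log₂(P(2)) = -(0.3882)·log₂(0.3882) = 0.52994
  -P(3)·log₂(P(3)) = -(0.1901)·log₂(0.1901) = 0.45532
H(P) = 0.52532 + 0.52994 + 0.45532 = 1.51058 bits

log₂(3) = 1.58496 bits

D_KL(P||U) = 1.58496 - 1.51058 = 0.07438 ≈ 0.0744 bits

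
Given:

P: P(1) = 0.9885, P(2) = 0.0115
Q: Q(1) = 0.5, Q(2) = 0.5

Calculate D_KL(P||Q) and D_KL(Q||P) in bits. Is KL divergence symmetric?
D_KL(P||Q) = 0.9094 bits, D_KL(Q||P) = 2.2295 bits. No, KL divergence is not symmetric.

D_KL(P||Q) = Σ P(x) log₂(P(x)/Q(x))

Computing term by term:
  P(1)·log₂(P(1)/Q(1)) = 0.9885·log₂(0.9885/0.5) = 0.97200
  P(2)·log₂(P(2)/Q(2)) = 0.0115·log₂(0.0115/0.5) = -0.06259

D_KL(P||Q) = 0.97200 - 0.06259 = 0.90941 ≈ 0.9094 bits

D_KL(Q||P) = Σ Q(x) log₂(Q(x)/P(x))

Computing term by term:
  Q(1)·log₂(Q(1)/P(1)) = 0.5·log₂(0.5/0.9885) = -0.49166
  Q(2)·log₂(Q(2)/P(2)) = 0.5·log₂(0.5/0.0115) = 2.72111

D_KL(Q||P) = -0.49166 + 2.72111 = 2.22945 ≈ 2.2295 bits

These are NOT equal (difference: 1.3201 bits). KL divergence is asymmetric: D_KL(P||Q) ≠ D_KL(Q||P) in general.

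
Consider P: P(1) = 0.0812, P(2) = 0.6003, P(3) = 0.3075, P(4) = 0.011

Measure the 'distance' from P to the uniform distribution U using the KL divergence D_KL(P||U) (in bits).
0.6692 bits

U(i) = 1/4 for all i

D_KL(P||U) = Σ P(x) log₂(P(x) / (1/4))
           = Σ P(x) log₂(P(x)) + log₂(4)
           = log₂(4) - H(P)

H(P) = -Σ P(x) log₂(P(x)):
  -P(1)·log₂(P(1)) = -(0.0812)·log₂(0.0812) = 0.29414
  -P(2)·log₂(P(2)) = -(0.6003)·log₂(0.6003) = 0.44197
  -P(3)·log₂(P(3)) = -(0.3075)·log₂(0.3075) = 0.52316
  -P(4)·log₂(P(4)) = -(0.011)·log₂(0.011) = 0.07157
H(P) = 0.29414 + 0.44197 + 0.52316 + 0.07157 = 1.33084 bits

log₂(4) = 2.00000 bits

D_KL(P||U) = 2.00000 - 1.33084 = 0.66916 ≈ 0.6692 bits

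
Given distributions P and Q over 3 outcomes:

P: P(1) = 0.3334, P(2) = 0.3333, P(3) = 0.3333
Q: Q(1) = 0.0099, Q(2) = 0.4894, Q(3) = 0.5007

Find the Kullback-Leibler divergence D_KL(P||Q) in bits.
1.3112 bits

D_KL(P||Q) = Σ P(x) log₂(P(x)/Q(x))

Computing term by term:
  P(1)·log₂(P(1)/Q(1)) = 0.3334·log₂(0.3334/0.0099) = 1.69157
  P(2)·log₂(P(2)/Q(2)) = 0.3333·log₂(0.3333/0.4894) = -0.18471
  P(3)·log₂(P(3)/Q(3)) = 0.3333·log₂(0.3333/0.5007) = -0.19569

D_KL(P||Q) = 1.69157 - 0.18471 - 0.19569 = 1.31117 ≈ 1.3112 bits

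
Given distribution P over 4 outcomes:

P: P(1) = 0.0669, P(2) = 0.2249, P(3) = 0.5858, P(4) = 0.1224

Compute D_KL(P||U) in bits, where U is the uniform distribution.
0.4320 bits

U(i) = 1/4 for all i

D_KL(P||U) = Σ P(x) log₂(P(x) / (1/4))
           = Σ P(x) log₂(P(x)) + log₂(4)
           = log₂(4) - H(P)

H(P) = -Σ P(x) log₂(P(x)):
  -P(1)·log₂(P(1)) = -(0.0669)·log₂(0.0669) = 0.26103
  -P(2)·log₂(P(2)) = -(0.2249)·log₂(0.2249) = 0.48413
  -P(3)·log₂(P(3)) = -(0.5858)·log₂(0.5858) = 0.45196
  -P(4)·log₂(P(4)) = -(0.1224)·log₂(0.1224) = 0.37091
H(P) = 0.26103 + 0.48413 + 0.45196 + 0.37091 = 1.56803 bits

log₂(4) = 2.00000 bits

D_KL(P||U) = 2.00000 - 1.56803 = 0.43197 ≈ 0.4320 bits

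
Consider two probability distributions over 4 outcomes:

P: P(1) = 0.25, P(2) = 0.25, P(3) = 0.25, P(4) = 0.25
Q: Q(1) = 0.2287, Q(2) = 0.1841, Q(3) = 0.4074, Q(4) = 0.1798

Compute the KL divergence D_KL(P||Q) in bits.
0.0852 bits

D_KL(P||Q) = Σ P(x) log₂(P(x)/Q(x))

Computing term by term:
  P(1)·log₂(P(1)/Q(1)) = 0.25·log₂(0.25/0.2287) = 0.03212
  P(2)·log₂(P(2)/Q(2)) = 0.25·log₂(0.25/0.1841) = 0.11036
  P(3)·log₂(P(3)/Q(3)) = 0.25·log₂(0.25/0.4074) = -0.17613
  P(4)·log₂(P(4)/Q(4)) = 0.25·log₂(0.25/0.1798) = 0.11888

D_KL(P||Q) = 0.03212 + 0.11036 - 0.17613 + 0.11888 = 0.08523 ≈ 0.0852 bits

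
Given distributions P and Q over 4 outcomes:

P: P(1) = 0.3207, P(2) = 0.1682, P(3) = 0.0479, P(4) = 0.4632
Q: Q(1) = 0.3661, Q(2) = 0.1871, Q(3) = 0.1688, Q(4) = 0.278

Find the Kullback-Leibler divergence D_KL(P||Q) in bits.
0.1670 bits

D_KL(P||Q) = Σ P(x) log₂(P(x)/Q(x))

Computing term by term:
  P(1)·log₂(P(1)/Q(1)) = 0.3207·log₂(0.3207/0.3661) = -0.06126
  P(2)·log₂(P(2)/Q(2)) = 0.1682·log₂(0.1682/0.1871) = -0.02584
  P(3)·log₂(P(3)/Q(3)) = 0.0479·log₂(0.0479/0.1688) = -0.08704
  P(4)·log₂(P(4)/Q(4)) = 0.4632·log₂(0.4632/0.278) = 0.34117

D_KL(P||Q) = -0.06126 - 0.02584 - 0.08704 + 0.34117 = 0.16703 ≈ 0.1670 bits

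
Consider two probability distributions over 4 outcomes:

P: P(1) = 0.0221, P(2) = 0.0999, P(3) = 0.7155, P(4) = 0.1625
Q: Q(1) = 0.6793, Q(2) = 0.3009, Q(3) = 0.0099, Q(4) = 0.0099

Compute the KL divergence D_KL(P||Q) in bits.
4.8063 bits

D_KL(P||Q) = Σ P(x) log₂(P(x)/Q(x))

Computing term by term:
  P(1)·log₂(P(1)/Q(1)) = 0.0221·log₂(0.0221/0.6793) = -0.10922
  P(2)·log₂(P(2)/Q(2)) = 0.0999·log₂(0.0999/0.3009) = -0.15891
  P(3)·log₂(P(3)/Q(3)) = 0.7155·log₂(0.7155/0.0099) = 4.41848
  P(4)·log₂(P(4)/Q(4)) = 0.1625·log₂(0.1625/0.0099) = 0.65599

D_KL(P||Q) = -0.10922 - 0.15891 + 4.41848 + 0.65599 = 4.80634 ≈ 4.8063 bits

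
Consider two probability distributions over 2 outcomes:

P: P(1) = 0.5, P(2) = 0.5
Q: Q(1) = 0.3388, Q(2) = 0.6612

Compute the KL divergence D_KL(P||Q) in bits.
0.0792 bits

D_KL(P||Q) = Σ P(x) log₂(P(x)/Q(x))

Computing term by term:
  P(1)·log₂(P(1)/Q(1)) = 0.5·log₂(0.5/0.3388) = 0.28075
  P(2)·log₂(P(2)/Q(2)) = 0.5·log₂(0.5/0.6612) = -0.20158

D_KL(P||Q) = 0.28075 - 0.20158 = 0.07917 ≈ 0.0792 bits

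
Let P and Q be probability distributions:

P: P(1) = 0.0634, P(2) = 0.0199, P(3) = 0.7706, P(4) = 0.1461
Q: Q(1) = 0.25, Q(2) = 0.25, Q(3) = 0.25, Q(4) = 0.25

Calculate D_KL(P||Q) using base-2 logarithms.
0.9401 bits

D_KL(P||Q) = Σ P(x) log₂(P(x)/Q(x))

Computing term by term:
  P(1)·log₂(P(1)/Q(1)) = 0.0634·log₂(0.0634/0.25) = -0.12549
  P(2)·log₂(P(2)/Q(2)) = 0.0199·log₂(0.0199/0.25) = -0.07266
  P(3)·log₂(P(3)/Q(3)) = 0.7706·log₂(0.7706/0.25) = 1.25150
  P(4)·log₂(P(4)/Q(4)) = 0.1461·log₂(0.1461/0.25) = -0.11322

D_KL(P||Q) = -0.12549 - 0.07266 + 1.25150 - 0.11322 = 0.94013 ≈ 0.9401 bits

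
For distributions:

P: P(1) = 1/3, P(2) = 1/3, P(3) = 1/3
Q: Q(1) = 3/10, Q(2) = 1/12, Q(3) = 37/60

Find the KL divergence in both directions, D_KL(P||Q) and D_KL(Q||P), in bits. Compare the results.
D_KL(P||Q) = 0.4215 bits, D_KL(Q||P) = 0.3350 bits. D_KL(P||Q) is larger than D_KL(Q||P) by 0.0865 bits; the two directions differ.

D_KL(P||Q) = Σ P(x) log₂(P(x)/Q(x))

Computing term by term:
  P(1)·log₂(P(1)/Q(1)) = (1/3)·log₂((1/3)/(3/10)) = 0.05067
  P(2)·log₂(P(2)/Q(2)) = (1/3)·log₂((1/3)/(1/12)) = 0.66667
  P(3)·log₂(P(3)/Q(3)) = (1/3)·log₂((1/3)/(37/60)) = -0.29584

D_KL(P||Q) = 0.05067 + 0.66667 - 0.29584 = 0.42150 ≈ 0.4215 bits

D_KL(Q||P) = Σ Q(x) log₂(Q(x)/P(x))

Computing term by term:
  Q(1)·log₂(Q(1)/P(1)) = (3/10)·log₂((3/10)/(1/3)) = -0.04560
  Q(2)·log₂(Q(2)/P(2)) = (1/12)·log₂((1/12)/(1/3)) = -0.16667
  Q(3)·log₂(Q(3)/P(3)) = (37/60)·log₂((37/60)/(1/3)) = 0.54731

D_KL(Q||P) = -0.04560 - 0.16667 + 0.54731 = 0.33504 ≈ 0.3350 bits

These are NOT equal (difference: 0.0865 bits). KL divergence is asymmetric: D_KL(P||Q) ≠ D_KL(Q||P) in general.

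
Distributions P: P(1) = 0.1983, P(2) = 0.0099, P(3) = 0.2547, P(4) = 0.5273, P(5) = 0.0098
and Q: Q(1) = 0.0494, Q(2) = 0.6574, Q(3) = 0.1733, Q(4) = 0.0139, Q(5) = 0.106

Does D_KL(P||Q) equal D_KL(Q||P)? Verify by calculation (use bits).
D_KL(P||Q) = 3.2114 bits, D_KL(Q||P) = 4.0753 bits. No — D_KL(P||Q) ≠ D_KL(Q||P) for this pair.

D_KL(P||Q) = Σ P(x) log₂(P(x)/Q(x))

Computing term by term:
  P(1)·log₂(P(1)/Q(1)) = 0.1983·log₂(0.1983/0.0494) = 0.39761
  P(2)·log₂(P(2)/Q(2)) = 0.0099·log₂(0.0099/0.6574) = -0.05993
  P(3)·log₂(P(3)/Q(3)) = 0.2547·log₂(0.2547/0.1733) = 0.14149
  P(4)·log₂(P(4)/Q(4)) = 0.5273·log₂(0.5273/0.0139) = 2.76593
  P(5)·log₂(P(5)/Q(5)) = 0.0098·log₂(0.0098/0.106) = -0.03366

D_KL(P||Q) = 0.39761 - 0.05993 + 0.14149 + 2.76593 - 0.03366 = 3.21144 ≈ 3.2114 bits

D_KL(Q||P) = Σ Q(x) log₂(Q(x)/P(x))

Computing term by term:
  Q(1)·log₂(Q(1)/P(1)) = 0.0494·log₂(0.0494/0.1983) = -0.09905
  Q(2)·log₂(Q(2)/P(2)) = 0.6574·log₂(0.6574/0.0099) = 3.97937
  Q(3)·log₂(Q(3)/P(3)) = 0.1733·log₂(0.1733/0.2547) = -0.09627
  Q(4)·log₂(Q(4)/P(4)) = 0.0139·log₂(0.0139/0.5273) = -0.07291
  Q(5)·log₂(Q(5)/P(5)) = 0.106·log₂(0.106/0.0098) = 0.36412

D_KL(Q||P) = -0.09905 + 3.97937 - 0.09627 - 0.07291 + 0.36412 = 4.07526 ≈ 4.0753 bits

These are NOT equal (difference: 0.8639 bits). KL divergence is asymmetric: D_KL(P||Q) ≠ D_KL(Q||P) in general.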